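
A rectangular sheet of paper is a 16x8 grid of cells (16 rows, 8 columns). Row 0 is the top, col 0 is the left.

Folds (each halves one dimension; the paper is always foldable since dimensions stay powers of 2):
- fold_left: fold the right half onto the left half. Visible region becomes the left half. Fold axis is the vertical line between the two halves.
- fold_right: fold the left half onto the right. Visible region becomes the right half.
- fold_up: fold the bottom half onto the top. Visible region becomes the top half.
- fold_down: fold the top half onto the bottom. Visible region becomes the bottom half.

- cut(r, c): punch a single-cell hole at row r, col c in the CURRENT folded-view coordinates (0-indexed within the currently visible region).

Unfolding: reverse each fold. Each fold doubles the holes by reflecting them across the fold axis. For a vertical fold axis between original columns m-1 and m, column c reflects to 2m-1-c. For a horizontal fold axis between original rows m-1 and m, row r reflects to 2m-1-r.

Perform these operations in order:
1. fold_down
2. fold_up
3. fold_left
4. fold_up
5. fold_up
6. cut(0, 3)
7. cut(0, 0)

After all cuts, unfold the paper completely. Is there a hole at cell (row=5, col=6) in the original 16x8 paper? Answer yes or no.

Answer: no

Derivation:
Op 1 fold_down: fold axis h@8; visible region now rows[8,16) x cols[0,8) = 8x8
Op 2 fold_up: fold axis h@12; visible region now rows[8,12) x cols[0,8) = 4x8
Op 3 fold_left: fold axis v@4; visible region now rows[8,12) x cols[0,4) = 4x4
Op 4 fold_up: fold axis h@10; visible region now rows[8,10) x cols[0,4) = 2x4
Op 5 fold_up: fold axis h@9; visible region now rows[8,9) x cols[0,4) = 1x4
Op 6 cut(0, 3): punch at orig (8,3); cuts so far [(8, 3)]; region rows[8,9) x cols[0,4) = 1x4
Op 7 cut(0, 0): punch at orig (8,0); cuts so far [(8, 0), (8, 3)]; region rows[8,9) x cols[0,4) = 1x4
Unfold 1 (reflect across h@9): 4 holes -> [(8, 0), (8, 3), (9, 0), (9, 3)]
Unfold 2 (reflect across h@10): 8 holes -> [(8, 0), (8, 3), (9, 0), (9, 3), (10, 0), (10, 3), (11, 0), (11, 3)]
Unfold 3 (reflect across v@4): 16 holes -> [(8, 0), (8, 3), (8, 4), (8, 7), (9, 0), (9, 3), (9, 4), (9, 7), (10, 0), (10, 3), (10, 4), (10, 7), (11, 0), (11, 3), (11, 4), (11, 7)]
Unfold 4 (reflect across h@12): 32 holes -> [(8, 0), (8, 3), (8, 4), (8, 7), (9, 0), (9, 3), (9, 4), (9, 7), (10, 0), (10, 3), (10, 4), (10, 7), (11, 0), (11, 3), (11, 4), (11, 7), (12, 0), (12, 3), (12, 4), (12, 7), (13, 0), (13, 3), (13, 4), (13, 7), (14, 0), (14, 3), (14, 4), (14, 7), (15, 0), (15, 3), (15, 4), (15, 7)]
Unfold 5 (reflect across h@8): 64 holes -> [(0, 0), (0, 3), (0, 4), (0, 7), (1, 0), (1, 3), (1, 4), (1, 7), (2, 0), (2, 3), (2, 4), (2, 7), (3, 0), (3, 3), (3, 4), (3, 7), (4, 0), (4, 3), (4, 4), (4, 7), (5, 0), (5, 3), (5, 4), (5, 7), (6, 0), (6, 3), (6, 4), (6, 7), (7, 0), (7, 3), (7, 4), (7, 7), (8, 0), (8, 3), (8, 4), (8, 7), (9, 0), (9, 3), (9, 4), (9, 7), (10, 0), (10, 3), (10, 4), (10, 7), (11, 0), (11, 3), (11, 4), (11, 7), (12, 0), (12, 3), (12, 4), (12, 7), (13, 0), (13, 3), (13, 4), (13, 7), (14, 0), (14, 3), (14, 4), (14, 7), (15, 0), (15, 3), (15, 4), (15, 7)]
Holes: [(0, 0), (0, 3), (0, 4), (0, 7), (1, 0), (1, 3), (1, 4), (1, 7), (2, 0), (2, 3), (2, 4), (2, 7), (3, 0), (3, 3), (3, 4), (3, 7), (4, 0), (4, 3), (4, 4), (4, 7), (5, 0), (5, 3), (5, 4), (5, 7), (6, 0), (6, 3), (6, 4), (6, 7), (7, 0), (7, 3), (7, 4), (7, 7), (8, 0), (8, 3), (8, 4), (8, 7), (9, 0), (9, 3), (9, 4), (9, 7), (10, 0), (10, 3), (10, 4), (10, 7), (11, 0), (11, 3), (11, 4), (11, 7), (12, 0), (12, 3), (12, 4), (12, 7), (13, 0), (13, 3), (13, 4), (13, 7), (14, 0), (14, 3), (14, 4), (14, 7), (15, 0), (15, 3), (15, 4), (15, 7)]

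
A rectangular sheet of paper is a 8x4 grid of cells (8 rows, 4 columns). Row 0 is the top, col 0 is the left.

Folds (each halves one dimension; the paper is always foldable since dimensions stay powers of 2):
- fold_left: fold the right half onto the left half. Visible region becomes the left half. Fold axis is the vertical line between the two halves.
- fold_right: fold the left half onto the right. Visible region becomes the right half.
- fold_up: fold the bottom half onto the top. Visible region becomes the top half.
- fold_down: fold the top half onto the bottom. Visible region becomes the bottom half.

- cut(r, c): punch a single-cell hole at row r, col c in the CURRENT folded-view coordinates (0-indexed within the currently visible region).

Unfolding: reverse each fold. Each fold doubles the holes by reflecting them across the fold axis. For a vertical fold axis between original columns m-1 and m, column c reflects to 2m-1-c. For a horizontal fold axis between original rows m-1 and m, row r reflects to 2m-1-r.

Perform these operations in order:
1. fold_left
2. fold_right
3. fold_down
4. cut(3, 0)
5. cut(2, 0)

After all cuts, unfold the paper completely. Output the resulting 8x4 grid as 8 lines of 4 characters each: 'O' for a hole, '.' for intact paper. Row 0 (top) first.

Answer: OOOO
OOOO
....
....
....
....
OOOO
OOOO

Derivation:
Op 1 fold_left: fold axis v@2; visible region now rows[0,8) x cols[0,2) = 8x2
Op 2 fold_right: fold axis v@1; visible region now rows[0,8) x cols[1,2) = 8x1
Op 3 fold_down: fold axis h@4; visible region now rows[4,8) x cols[1,2) = 4x1
Op 4 cut(3, 0): punch at orig (7,1); cuts so far [(7, 1)]; region rows[4,8) x cols[1,2) = 4x1
Op 5 cut(2, 0): punch at orig (6,1); cuts so far [(6, 1), (7, 1)]; region rows[4,8) x cols[1,2) = 4x1
Unfold 1 (reflect across h@4): 4 holes -> [(0, 1), (1, 1), (6, 1), (7, 1)]
Unfold 2 (reflect across v@1): 8 holes -> [(0, 0), (0, 1), (1, 0), (1, 1), (6, 0), (6, 1), (7, 0), (7, 1)]
Unfold 3 (reflect across v@2): 16 holes -> [(0, 0), (0, 1), (0, 2), (0, 3), (1, 0), (1, 1), (1, 2), (1, 3), (6, 0), (6, 1), (6, 2), (6, 3), (7, 0), (7, 1), (7, 2), (7, 3)]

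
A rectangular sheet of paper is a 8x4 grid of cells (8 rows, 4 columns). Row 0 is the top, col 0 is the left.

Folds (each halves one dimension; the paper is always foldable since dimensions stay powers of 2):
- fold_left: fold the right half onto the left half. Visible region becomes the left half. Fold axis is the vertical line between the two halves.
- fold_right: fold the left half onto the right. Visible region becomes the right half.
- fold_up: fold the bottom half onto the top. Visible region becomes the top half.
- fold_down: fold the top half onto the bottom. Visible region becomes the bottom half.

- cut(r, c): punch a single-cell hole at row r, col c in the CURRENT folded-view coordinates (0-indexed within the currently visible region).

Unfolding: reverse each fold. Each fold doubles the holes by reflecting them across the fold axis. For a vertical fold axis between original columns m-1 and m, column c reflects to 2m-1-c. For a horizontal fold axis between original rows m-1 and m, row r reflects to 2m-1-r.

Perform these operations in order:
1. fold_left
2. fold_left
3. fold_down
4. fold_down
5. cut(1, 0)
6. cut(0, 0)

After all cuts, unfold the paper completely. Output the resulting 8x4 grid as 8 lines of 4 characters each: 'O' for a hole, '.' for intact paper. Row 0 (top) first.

Op 1 fold_left: fold axis v@2; visible region now rows[0,8) x cols[0,2) = 8x2
Op 2 fold_left: fold axis v@1; visible region now rows[0,8) x cols[0,1) = 8x1
Op 3 fold_down: fold axis h@4; visible region now rows[4,8) x cols[0,1) = 4x1
Op 4 fold_down: fold axis h@6; visible region now rows[6,8) x cols[0,1) = 2x1
Op 5 cut(1, 0): punch at orig (7,0); cuts so far [(7, 0)]; region rows[6,8) x cols[0,1) = 2x1
Op 6 cut(0, 0): punch at orig (6,0); cuts so far [(6, 0), (7, 0)]; region rows[6,8) x cols[0,1) = 2x1
Unfold 1 (reflect across h@6): 4 holes -> [(4, 0), (5, 0), (6, 0), (7, 0)]
Unfold 2 (reflect across h@4): 8 holes -> [(0, 0), (1, 0), (2, 0), (3, 0), (4, 0), (5, 0), (6, 0), (7, 0)]
Unfold 3 (reflect across v@1): 16 holes -> [(0, 0), (0, 1), (1, 0), (1, 1), (2, 0), (2, 1), (3, 0), (3, 1), (4, 0), (4, 1), (5, 0), (5, 1), (6, 0), (6, 1), (7, 0), (7, 1)]
Unfold 4 (reflect across v@2): 32 holes -> [(0, 0), (0, 1), (0, 2), (0, 3), (1, 0), (1, 1), (1, 2), (1, 3), (2, 0), (2, 1), (2, 2), (2, 3), (3, 0), (3, 1), (3, 2), (3, 3), (4, 0), (4, 1), (4, 2), (4, 3), (5, 0), (5, 1), (5, 2), (5, 3), (6, 0), (6, 1), (6, 2), (6, 3), (7, 0), (7, 1), (7, 2), (7, 3)]

Answer: OOOO
OOOO
OOOO
OOOO
OOOO
OOOO
OOOO
OOOO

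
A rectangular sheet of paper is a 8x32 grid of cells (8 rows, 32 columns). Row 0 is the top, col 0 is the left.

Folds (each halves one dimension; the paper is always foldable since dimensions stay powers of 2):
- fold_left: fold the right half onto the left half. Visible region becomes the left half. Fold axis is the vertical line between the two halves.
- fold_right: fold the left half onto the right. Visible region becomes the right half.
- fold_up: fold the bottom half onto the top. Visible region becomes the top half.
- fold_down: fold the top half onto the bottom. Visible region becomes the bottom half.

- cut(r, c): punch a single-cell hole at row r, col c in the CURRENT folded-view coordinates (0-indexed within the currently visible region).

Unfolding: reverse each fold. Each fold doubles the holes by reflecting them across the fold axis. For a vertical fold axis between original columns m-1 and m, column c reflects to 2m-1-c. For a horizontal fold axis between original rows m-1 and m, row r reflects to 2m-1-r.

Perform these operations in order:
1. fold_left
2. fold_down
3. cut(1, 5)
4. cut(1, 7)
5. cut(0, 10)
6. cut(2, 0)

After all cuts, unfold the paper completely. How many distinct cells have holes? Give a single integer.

Answer: 16

Derivation:
Op 1 fold_left: fold axis v@16; visible region now rows[0,8) x cols[0,16) = 8x16
Op 2 fold_down: fold axis h@4; visible region now rows[4,8) x cols[0,16) = 4x16
Op 3 cut(1, 5): punch at orig (5,5); cuts so far [(5, 5)]; region rows[4,8) x cols[0,16) = 4x16
Op 4 cut(1, 7): punch at orig (5,7); cuts so far [(5, 5), (5, 7)]; region rows[4,8) x cols[0,16) = 4x16
Op 5 cut(0, 10): punch at orig (4,10); cuts so far [(4, 10), (5, 5), (5, 7)]; region rows[4,8) x cols[0,16) = 4x16
Op 6 cut(2, 0): punch at orig (6,0); cuts so far [(4, 10), (5, 5), (5, 7), (6, 0)]; region rows[4,8) x cols[0,16) = 4x16
Unfold 1 (reflect across h@4): 8 holes -> [(1, 0), (2, 5), (2, 7), (3, 10), (4, 10), (5, 5), (5, 7), (6, 0)]
Unfold 2 (reflect across v@16): 16 holes -> [(1, 0), (1, 31), (2, 5), (2, 7), (2, 24), (2, 26), (3, 10), (3, 21), (4, 10), (4, 21), (5, 5), (5, 7), (5, 24), (5, 26), (6, 0), (6, 31)]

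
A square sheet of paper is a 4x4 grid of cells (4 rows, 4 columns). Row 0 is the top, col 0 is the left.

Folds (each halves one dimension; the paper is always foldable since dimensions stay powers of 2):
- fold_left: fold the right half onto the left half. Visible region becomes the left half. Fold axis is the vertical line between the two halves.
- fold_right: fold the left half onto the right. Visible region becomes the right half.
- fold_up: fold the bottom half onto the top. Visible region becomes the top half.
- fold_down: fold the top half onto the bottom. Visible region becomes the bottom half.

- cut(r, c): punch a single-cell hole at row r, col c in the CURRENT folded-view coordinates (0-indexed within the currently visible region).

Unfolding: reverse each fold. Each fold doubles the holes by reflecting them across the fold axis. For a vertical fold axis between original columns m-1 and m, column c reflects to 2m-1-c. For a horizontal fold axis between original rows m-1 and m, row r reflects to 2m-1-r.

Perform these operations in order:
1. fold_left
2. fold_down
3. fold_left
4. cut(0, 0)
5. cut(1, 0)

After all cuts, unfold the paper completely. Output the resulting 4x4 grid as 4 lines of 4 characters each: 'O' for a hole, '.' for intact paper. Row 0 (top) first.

Answer: OOOO
OOOO
OOOO
OOOO

Derivation:
Op 1 fold_left: fold axis v@2; visible region now rows[0,4) x cols[0,2) = 4x2
Op 2 fold_down: fold axis h@2; visible region now rows[2,4) x cols[0,2) = 2x2
Op 3 fold_left: fold axis v@1; visible region now rows[2,4) x cols[0,1) = 2x1
Op 4 cut(0, 0): punch at orig (2,0); cuts so far [(2, 0)]; region rows[2,4) x cols[0,1) = 2x1
Op 5 cut(1, 0): punch at orig (3,0); cuts so far [(2, 0), (3, 0)]; region rows[2,4) x cols[0,1) = 2x1
Unfold 1 (reflect across v@1): 4 holes -> [(2, 0), (2, 1), (3, 0), (3, 1)]
Unfold 2 (reflect across h@2): 8 holes -> [(0, 0), (0, 1), (1, 0), (1, 1), (2, 0), (2, 1), (3, 0), (3, 1)]
Unfold 3 (reflect across v@2): 16 holes -> [(0, 0), (0, 1), (0, 2), (0, 3), (1, 0), (1, 1), (1, 2), (1, 3), (2, 0), (2, 1), (2, 2), (2, 3), (3, 0), (3, 1), (3, 2), (3, 3)]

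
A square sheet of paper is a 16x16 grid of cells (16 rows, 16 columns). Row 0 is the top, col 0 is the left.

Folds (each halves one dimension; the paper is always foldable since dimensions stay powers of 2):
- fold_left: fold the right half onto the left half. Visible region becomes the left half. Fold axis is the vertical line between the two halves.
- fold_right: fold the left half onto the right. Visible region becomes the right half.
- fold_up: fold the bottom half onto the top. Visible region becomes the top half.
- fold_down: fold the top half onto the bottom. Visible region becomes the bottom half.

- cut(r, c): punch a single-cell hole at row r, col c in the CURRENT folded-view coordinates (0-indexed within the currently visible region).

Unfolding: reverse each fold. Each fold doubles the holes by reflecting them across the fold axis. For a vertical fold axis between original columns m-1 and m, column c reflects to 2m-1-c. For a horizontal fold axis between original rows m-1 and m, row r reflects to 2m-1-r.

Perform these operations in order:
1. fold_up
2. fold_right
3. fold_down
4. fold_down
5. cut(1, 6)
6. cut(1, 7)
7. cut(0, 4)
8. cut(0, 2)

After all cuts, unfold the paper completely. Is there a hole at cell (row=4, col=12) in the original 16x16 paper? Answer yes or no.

Answer: no

Derivation:
Op 1 fold_up: fold axis h@8; visible region now rows[0,8) x cols[0,16) = 8x16
Op 2 fold_right: fold axis v@8; visible region now rows[0,8) x cols[8,16) = 8x8
Op 3 fold_down: fold axis h@4; visible region now rows[4,8) x cols[8,16) = 4x8
Op 4 fold_down: fold axis h@6; visible region now rows[6,8) x cols[8,16) = 2x8
Op 5 cut(1, 6): punch at orig (7,14); cuts so far [(7, 14)]; region rows[6,8) x cols[8,16) = 2x8
Op 6 cut(1, 7): punch at orig (7,15); cuts so far [(7, 14), (7, 15)]; region rows[6,8) x cols[8,16) = 2x8
Op 7 cut(0, 4): punch at orig (6,12); cuts so far [(6, 12), (7, 14), (7, 15)]; region rows[6,8) x cols[8,16) = 2x8
Op 8 cut(0, 2): punch at orig (6,10); cuts so far [(6, 10), (6, 12), (7, 14), (7, 15)]; region rows[6,8) x cols[8,16) = 2x8
Unfold 1 (reflect across h@6): 8 holes -> [(4, 14), (4, 15), (5, 10), (5, 12), (6, 10), (6, 12), (7, 14), (7, 15)]
Unfold 2 (reflect across h@4): 16 holes -> [(0, 14), (0, 15), (1, 10), (1, 12), (2, 10), (2, 12), (3, 14), (3, 15), (4, 14), (4, 15), (5, 10), (5, 12), (6, 10), (6, 12), (7, 14), (7, 15)]
Unfold 3 (reflect across v@8): 32 holes -> [(0, 0), (0, 1), (0, 14), (0, 15), (1, 3), (1, 5), (1, 10), (1, 12), (2, 3), (2, 5), (2, 10), (2, 12), (3, 0), (3, 1), (3, 14), (3, 15), (4, 0), (4, 1), (4, 14), (4, 15), (5, 3), (5, 5), (5, 10), (5, 12), (6, 3), (6, 5), (6, 10), (6, 12), (7, 0), (7, 1), (7, 14), (7, 15)]
Unfold 4 (reflect across h@8): 64 holes -> [(0, 0), (0, 1), (0, 14), (0, 15), (1, 3), (1, 5), (1, 10), (1, 12), (2, 3), (2, 5), (2, 10), (2, 12), (3, 0), (3, 1), (3, 14), (3, 15), (4, 0), (4, 1), (4, 14), (4, 15), (5, 3), (5, 5), (5, 10), (5, 12), (6, 3), (6, 5), (6, 10), (6, 12), (7, 0), (7, 1), (7, 14), (7, 15), (8, 0), (8, 1), (8, 14), (8, 15), (9, 3), (9, 5), (9, 10), (9, 12), (10, 3), (10, 5), (10, 10), (10, 12), (11, 0), (11, 1), (11, 14), (11, 15), (12, 0), (12, 1), (12, 14), (12, 15), (13, 3), (13, 5), (13, 10), (13, 12), (14, 3), (14, 5), (14, 10), (14, 12), (15, 0), (15, 1), (15, 14), (15, 15)]
Holes: [(0, 0), (0, 1), (0, 14), (0, 15), (1, 3), (1, 5), (1, 10), (1, 12), (2, 3), (2, 5), (2, 10), (2, 12), (3, 0), (3, 1), (3, 14), (3, 15), (4, 0), (4, 1), (4, 14), (4, 15), (5, 3), (5, 5), (5, 10), (5, 12), (6, 3), (6, 5), (6, 10), (6, 12), (7, 0), (7, 1), (7, 14), (7, 15), (8, 0), (8, 1), (8, 14), (8, 15), (9, 3), (9, 5), (9, 10), (9, 12), (10, 3), (10, 5), (10, 10), (10, 12), (11, 0), (11, 1), (11, 14), (11, 15), (12, 0), (12, 1), (12, 14), (12, 15), (13, 3), (13, 5), (13, 10), (13, 12), (14, 3), (14, 5), (14, 10), (14, 12), (15, 0), (15, 1), (15, 14), (15, 15)]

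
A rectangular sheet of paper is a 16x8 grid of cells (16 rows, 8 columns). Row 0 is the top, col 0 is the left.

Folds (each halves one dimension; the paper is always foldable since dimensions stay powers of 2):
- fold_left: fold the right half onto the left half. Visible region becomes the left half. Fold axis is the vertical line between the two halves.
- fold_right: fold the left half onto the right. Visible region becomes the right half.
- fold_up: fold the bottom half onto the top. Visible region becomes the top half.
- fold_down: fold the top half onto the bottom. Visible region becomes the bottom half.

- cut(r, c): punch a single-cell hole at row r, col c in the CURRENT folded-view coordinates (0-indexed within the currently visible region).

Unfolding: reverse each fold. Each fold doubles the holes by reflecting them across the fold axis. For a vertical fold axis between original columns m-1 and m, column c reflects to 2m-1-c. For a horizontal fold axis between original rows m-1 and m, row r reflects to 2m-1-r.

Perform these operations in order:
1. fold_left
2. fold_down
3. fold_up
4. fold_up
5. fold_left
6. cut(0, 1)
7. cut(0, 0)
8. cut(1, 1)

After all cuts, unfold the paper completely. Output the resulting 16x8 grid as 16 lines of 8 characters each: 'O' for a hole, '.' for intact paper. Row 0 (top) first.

Op 1 fold_left: fold axis v@4; visible region now rows[0,16) x cols[0,4) = 16x4
Op 2 fold_down: fold axis h@8; visible region now rows[8,16) x cols[0,4) = 8x4
Op 3 fold_up: fold axis h@12; visible region now rows[8,12) x cols[0,4) = 4x4
Op 4 fold_up: fold axis h@10; visible region now rows[8,10) x cols[0,4) = 2x4
Op 5 fold_left: fold axis v@2; visible region now rows[8,10) x cols[0,2) = 2x2
Op 6 cut(0, 1): punch at orig (8,1); cuts so far [(8, 1)]; region rows[8,10) x cols[0,2) = 2x2
Op 7 cut(0, 0): punch at orig (8,0); cuts so far [(8, 0), (8, 1)]; region rows[8,10) x cols[0,2) = 2x2
Op 8 cut(1, 1): punch at orig (9,1); cuts so far [(8, 0), (8, 1), (9, 1)]; region rows[8,10) x cols[0,2) = 2x2
Unfold 1 (reflect across v@2): 6 holes -> [(8, 0), (8, 1), (8, 2), (8, 3), (9, 1), (9, 2)]
Unfold 2 (reflect across h@10): 12 holes -> [(8, 0), (8, 1), (8, 2), (8, 3), (9, 1), (9, 2), (10, 1), (10, 2), (11, 0), (11, 1), (11, 2), (11, 3)]
Unfold 3 (reflect across h@12): 24 holes -> [(8, 0), (8, 1), (8, 2), (8, 3), (9, 1), (9, 2), (10, 1), (10, 2), (11, 0), (11, 1), (11, 2), (11, 3), (12, 0), (12, 1), (12, 2), (12, 3), (13, 1), (13, 2), (14, 1), (14, 2), (15, 0), (15, 1), (15, 2), (15, 3)]
Unfold 4 (reflect across h@8): 48 holes -> [(0, 0), (0, 1), (0, 2), (0, 3), (1, 1), (1, 2), (2, 1), (2, 2), (3, 0), (3, 1), (3, 2), (3, 3), (4, 0), (4, 1), (4, 2), (4, 3), (5, 1), (5, 2), (6, 1), (6, 2), (7, 0), (7, 1), (7, 2), (7, 3), (8, 0), (8, 1), (8, 2), (8, 3), (9, 1), (9, 2), (10, 1), (10, 2), (11, 0), (11, 1), (11, 2), (11, 3), (12, 0), (12, 1), (12, 2), (12, 3), (13, 1), (13, 2), (14, 1), (14, 2), (15, 0), (15, 1), (15, 2), (15, 3)]
Unfold 5 (reflect across v@4): 96 holes -> [(0, 0), (0, 1), (0, 2), (0, 3), (0, 4), (0, 5), (0, 6), (0, 7), (1, 1), (1, 2), (1, 5), (1, 6), (2, 1), (2, 2), (2, 5), (2, 6), (3, 0), (3, 1), (3, 2), (3, 3), (3, 4), (3, 5), (3, 6), (3, 7), (4, 0), (4, 1), (4, 2), (4, 3), (4, 4), (4, 5), (4, 6), (4, 7), (5, 1), (5, 2), (5, 5), (5, 6), (6, 1), (6, 2), (6, 5), (6, 6), (7, 0), (7, 1), (7, 2), (7, 3), (7, 4), (7, 5), (7, 6), (7, 7), (8, 0), (8, 1), (8, 2), (8, 3), (8, 4), (8, 5), (8, 6), (8, 7), (9, 1), (9, 2), (9, 5), (9, 6), (10, 1), (10, 2), (10, 5), (10, 6), (11, 0), (11, 1), (11, 2), (11, 3), (11, 4), (11, 5), (11, 6), (11, 7), (12, 0), (12, 1), (12, 2), (12, 3), (12, 4), (12, 5), (12, 6), (12, 7), (13, 1), (13, 2), (13, 5), (13, 6), (14, 1), (14, 2), (14, 5), (14, 6), (15, 0), (15, 1), (15, 2), (15, 3), (15, 4), (15, 5), (15, 6), (15, 7)]

Answer: OOOOOOOO
.OO..OO.
.OO..OO.
OOOOOOOO
OOOOOOOO
.OO..OO.
.OO..OO.
OOOOOOOO
OOOOOOOO
.OO..OO.
.OO..OO.
OOOOOOOO
OOOOOOOO
.OO..OO.
.OO..OO.
OOOOOOOO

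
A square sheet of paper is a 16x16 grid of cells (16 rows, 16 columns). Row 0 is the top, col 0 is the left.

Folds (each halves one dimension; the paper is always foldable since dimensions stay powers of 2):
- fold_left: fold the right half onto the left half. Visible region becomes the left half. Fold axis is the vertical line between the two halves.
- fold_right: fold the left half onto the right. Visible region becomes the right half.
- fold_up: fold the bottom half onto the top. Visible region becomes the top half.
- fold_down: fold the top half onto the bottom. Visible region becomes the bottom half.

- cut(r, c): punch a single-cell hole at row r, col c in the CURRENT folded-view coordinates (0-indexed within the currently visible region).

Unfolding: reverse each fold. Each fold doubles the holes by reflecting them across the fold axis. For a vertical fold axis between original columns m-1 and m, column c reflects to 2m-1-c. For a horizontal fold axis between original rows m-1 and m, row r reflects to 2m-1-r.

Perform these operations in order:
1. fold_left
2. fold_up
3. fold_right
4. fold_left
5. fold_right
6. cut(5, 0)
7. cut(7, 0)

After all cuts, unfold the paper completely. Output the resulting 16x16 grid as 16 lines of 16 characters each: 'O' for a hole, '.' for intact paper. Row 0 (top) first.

Answer: ................
................
................
................
................
OOOOOOOOOOOOOOOO
................
OOOOOOOOOOOOOOOO
OOOOOOOOOOOOOOOO
................
OOOOOOOOOOOOOOOO
................
................
................
................
................

Derivation:
Op 1 fold_left: fold axis v@8; visible region now rows[0,16) x cols[0,8) = 16x8
Op 2 fold_up: fold axis h@8; visible region now rows[0,8) x cols[0,8) = 8x8
Op 3 fold_right: fold axis v@4; visible region now rows[0,8) x cols[4,8) = 8x4
Op 4 fold_left: fold axis v@6; visible region now rows[0,8) x cols[4,6) = 8x2
Op 5 fold_right: fold axis v@5; visible region now rows[0,8) x cols[5,6) = 8x1
Op 6 cut(5, 0): punch at orig (5,5); cuts so far [(5, 5)]; region rows[0,8) x cols[5,6) = 8x1
Op 7 cut(7, 0): punch at orig (7,5); cuts so far [(5, 5), (7, 5)]; region rows[0,8) x cols[5,6) = 8x1
Unfold 1 (reflect across v@5): 4 holes -> [(5, 4), (5, 5), (7, 4), (7, 5)]
Unfold 2 (reflect across v@6): 8 holes -> [(5, 4), (5, 5), (5, 6), (5, 7), (7, 4), (7, 5), (7, 6), (7, 7)]
Unfold 3 (reflect across v@4): 16 holes -> [(5, 0), (5, 1), (5, 2), (5, 3), (5, 4), (5, 5), (5, 6), (5, 7), (7, 0), (7, 1), (7, 2), (7, 3), (7, 4), (7, 5), (7, 6), (7, 7)]
Unfold 4 (reflect across h@8): 32 holes -> [(5, 0), (5, 1), (5, 2), (5, 3), (5, 4), (5, 5), (5, 6), (5, 7), (7, 0), (7, 1), (7, 2), (7, 3), (7, 4), (7, 5), (7, 6), (7, 7), (8, 0), (8, 1), (8, 2), (8, 3), (8, 4), (8, 5), (8, 6), (8, 7), (10, 0), (10, 1), (10, 2), (10, 3), (10, 4), (10, 5), (10, 6), (10, 7)]
Unfold 5 (reflect across v@8): 64 holes -> [(5, 0), (5, 1), (5, 2), (5, 3), (5, 4), (5, 5), (5, 6), (5, 7), (5, 8), (5, 9), (5, 10), (5, 11), (5, 12), (5, 13), (5, 14), (5, 15), (7, 0), (7, 1), (7, 2), (7, 3), (7, 4), (7, 5), (7, 6), (7, 7), (7, 8), (7, 9), (7, 10), (7, 11), (7, 12), (7, 13), (7, 14), (7, 15), (8, 0), (8, 1), (8, 2), (8, 3), (8, 4), (8, 5), (8, 6), (8, 7), (8, 8), (8, 9), (8, 10), (8, 11), (8, 12), (8, 13), (8, 14), (8, 15), (10, 0), (10, 1), (10, 2), (10, 3), (10, 4), (10, 5), (10, 6), (10, 7), (10, 8), (10, 9), (10, 10), (10, 11), (10, 12), (10, 13), (10, 14), (10, 15)]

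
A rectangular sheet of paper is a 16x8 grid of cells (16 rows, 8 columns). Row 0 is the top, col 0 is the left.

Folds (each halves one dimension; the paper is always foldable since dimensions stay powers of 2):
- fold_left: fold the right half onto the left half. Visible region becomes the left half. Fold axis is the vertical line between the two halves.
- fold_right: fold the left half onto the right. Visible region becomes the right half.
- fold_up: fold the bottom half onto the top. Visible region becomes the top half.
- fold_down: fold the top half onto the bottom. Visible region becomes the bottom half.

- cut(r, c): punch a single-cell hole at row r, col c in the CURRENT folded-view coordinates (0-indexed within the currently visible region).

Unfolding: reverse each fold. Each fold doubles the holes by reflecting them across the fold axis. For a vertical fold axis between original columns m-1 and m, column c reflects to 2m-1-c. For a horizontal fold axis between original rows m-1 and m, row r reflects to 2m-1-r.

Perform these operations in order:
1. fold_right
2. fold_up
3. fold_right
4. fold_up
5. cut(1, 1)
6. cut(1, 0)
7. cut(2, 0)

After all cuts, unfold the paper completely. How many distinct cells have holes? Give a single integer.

Answer: 48

Derivation:
Op 1 fold_right: fold axis v@4; visible region now rows[0,16) x cols[4,8) = 16x4
Op 2 fold_up: fold axis h@8; visible region now rows[0,8) x cols[4,8) = 8x4
Op 3 fold_right: fold axis v@6; visible region now rows[0,8) x cols[6,8) = 8x2
Op 4 fold_up: fold axis h@4; visible region now rows[0,4) x cols[6,8) = 4x2
Op 5 cut(1, 1): punch at orig (1,7); cuts so far [(1, 7)]; region rows[0,4) x cols[6,8) = 4x2
Op 6 cut(1, 0): punch at orig (1,6); cuts so far [(1, 6), (1, 7)]; region rows[0,4) x cols[6,8) = 4x2
Op 7 cut(2, 0): punch at orig (2,6); cuts so far [(1, 6), (1, 7), (2, 6)]; region rows[0,4) x cols[6,8) = 4x2
Unfold 1 (reflect across h@4): 6 holes -> [(1, 6), (1, 7), (2, 6), (5, 6), (6, 6), (6, 7)]
Unfold 2 (reflect across v@6): 12 holes -> [(1, 4), (1, 5), (1, 6), (1, 7), (2, 5), (2, 6), (5, 5), (5, 6), (6, 4), (6, 5), (6, 6), (6, 7)]
Unfold 3 (reflect across h@8): 24 holes -> [(1, 4), (1, 5), (1, 6), (1, 7), (2, 5), (2, 6), (5, 5), (5, 6), (6, 4), (6, 5), (6, 6), (6, 7), (9, 4), (9, 5), (9, 6), (9, 7), (10, 5), (10, 6), (13, 5), (13, 6), (14, 4), (14, 5), (14, 6), (14, 7)]
Unfold 4 (reflect across v@4): 48 holes -> [(1, 0), (1, 1), (1, 2), (1, 3), (1, 4), (1, 5), (1, 6), (1, 7), (2, 1), (2, 2), (2, 5), (2, 6), (5, 1), (5, 2), (5, 5), (5, 6), (6, 0), (6, 1), (6, 2), (6, 3), (6, 4), (6, 5), (6, 6), (6, 7), (9, 0), (9, 1), (9, 2), (9, 3), (9, 4), (9, 5), (9, 6), (9, 7), (10, 1), (10, 2), (10, 5), (10, 6), (13, 1), (13, 2), (13, 5), (13, 6), (14, 0), (14, 1), (14, 2), (14, 3), (14, 4), (14, 5), (14, 6), (14, 7)]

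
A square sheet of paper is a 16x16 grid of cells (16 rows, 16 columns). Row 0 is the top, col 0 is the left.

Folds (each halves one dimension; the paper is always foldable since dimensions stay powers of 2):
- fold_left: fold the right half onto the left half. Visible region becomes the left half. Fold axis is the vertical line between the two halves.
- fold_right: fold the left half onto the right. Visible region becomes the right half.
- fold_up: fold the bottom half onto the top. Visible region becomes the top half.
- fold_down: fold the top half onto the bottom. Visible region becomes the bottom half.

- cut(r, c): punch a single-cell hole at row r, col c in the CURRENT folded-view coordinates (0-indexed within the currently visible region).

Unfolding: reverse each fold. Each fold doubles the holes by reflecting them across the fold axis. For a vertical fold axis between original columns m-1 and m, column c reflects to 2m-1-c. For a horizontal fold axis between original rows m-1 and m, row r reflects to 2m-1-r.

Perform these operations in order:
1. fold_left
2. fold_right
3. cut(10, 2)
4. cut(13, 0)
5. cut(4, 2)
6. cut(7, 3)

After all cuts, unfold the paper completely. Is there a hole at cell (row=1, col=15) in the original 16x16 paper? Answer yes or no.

Op 1 fold_left: fold axis v@8; visible region now rows[0,16) x cols[0,8) = 16x8
Op 2 fold_right: fold axis v@4; visible region now rows[0,16) x cols[4,8) = 16x4
Op 3 cut(10, 2): punch at orig (10,6); cuts so far [(10, 6)]; region rows[0,16) x cols[4,8) = 16x4
Op 4 cut(13, 0): punch at orig (13,4); cuts so far [(10, 6), (13, 4)]; region rows[0,16) x cols[4,8) = 16x4
Op 5 cut(4, 2): punch at orig (4,6); cuts so far [(4, 6), (10, 6), (13, 4)]; region rows[0,16) x cols[4,8) = 16x4
Op 6 cut(7, 3): punch at orig (7,7); cuts so far [(4, 6), (7, 7), (10, 6), (13, 4)]; region rows[0,16) x cols[4,8) = 16x4
Unfold 1 (reflect across v@4): 8 holes -> [(4, 1), (4, 6), (7, 0), (7, 7), (10, 1), (10, 6), (13, 3), (13, 4)]
Unfold 2 (reflect across v@8): 16 holes -> [(4, 1), (4, 6), (4, 9), (4, 14), (7, 0), (7, 7), (7, 8), (7, 15), (10, 1), (10, 6), (10, 9), (10, 14), (13, 3), (13, 4), (13, 11), (13, 12)]
Holes: [(4, 1), (4, 6), (4, 9), (4, 14), (7, 0), (7, 7), (7, 8), (7, 15), (10, 1), (10, 6), (10, 9), (10, 14), (13, 3), (13, 4), (13, 11), (13, 12)]

Answer: no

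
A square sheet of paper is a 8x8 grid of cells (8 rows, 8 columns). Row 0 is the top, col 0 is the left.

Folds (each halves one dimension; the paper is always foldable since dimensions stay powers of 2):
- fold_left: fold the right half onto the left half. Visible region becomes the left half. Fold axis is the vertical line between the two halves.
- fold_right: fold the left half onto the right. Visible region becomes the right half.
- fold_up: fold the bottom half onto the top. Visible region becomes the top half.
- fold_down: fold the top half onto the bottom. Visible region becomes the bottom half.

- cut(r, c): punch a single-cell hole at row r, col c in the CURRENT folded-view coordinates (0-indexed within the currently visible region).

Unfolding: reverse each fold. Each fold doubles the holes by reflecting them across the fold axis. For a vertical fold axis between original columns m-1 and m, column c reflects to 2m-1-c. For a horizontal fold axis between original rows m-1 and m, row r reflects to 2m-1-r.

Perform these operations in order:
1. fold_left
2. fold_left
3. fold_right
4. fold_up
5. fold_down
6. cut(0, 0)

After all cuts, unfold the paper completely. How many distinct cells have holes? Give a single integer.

Op 1 fold_left: fold axis v@4; visible region now rows[0,8) x cols[0,4) = 8x4
Op 2 fold_left: fold axis v@2; visible region now rows[0,8) x cols[0,2) = 8x2
Op 3 fold_right: fold axis v@1; visible region now rows[0,8) x cols[1,2) = 8x1
Op 4 fold_up: fold axis h@4; visible region now rows[0,4) x cols[1,2) = 4x1
Op 5 fold_down: fold axis h@2; visible region now rows[2,4) x cols[1,2) = 2x1
Op 6 cut(0, 0): punch at orig (2,1); cuts so far [(2, 1)]; region rows[2,4) x cols[1,2) = 2x1
Unfold 1 (reflect across h@2): 2 holes -> [(1, 1), (2, 1)]
Unfold 2 (reflect across h@4): 4 holes -> [(1, 1), (2, 1), (5, 1), (6, 1)]
Unfold 3 (reflect across v@1): 8 holes -> [(1, 0), (1, 1), (2, 0), (2, 1), (5, 0), (5, 1), (6, 0), (6, 1)]
Unfold 4 (reflect across v@2): 16 holes -> [(1, 0), (1, 1), (1, 2), (1, 3), (2, 0), (2, 1), (2, 2), (2, 3), (5, 0), (5, 1), (5, 2), (5, 3), (6, 0), (6, 1), (6, 2), (6, 3)]
Unfold 5 (reflect across v@4): 32 holes -> [(1, 0), (1, 1), (1, 2), (1, 3), (1, 4), (1, 5), (1, 6), (1, 7), (2, 0), (2, 1), (2, 2), (2, 3), (2, 4), (2, 5), (2, 6), (2, 7), (5, 0), (5, 1), (5, 2), (5, 3), (5, 4), (5, 5), (5, 6), (5, 7), (6, 0), (6, 1), (6, 2), (6, 3), (6, 4), (6, 5), (6, 6), (6, 7)]

Answer: 32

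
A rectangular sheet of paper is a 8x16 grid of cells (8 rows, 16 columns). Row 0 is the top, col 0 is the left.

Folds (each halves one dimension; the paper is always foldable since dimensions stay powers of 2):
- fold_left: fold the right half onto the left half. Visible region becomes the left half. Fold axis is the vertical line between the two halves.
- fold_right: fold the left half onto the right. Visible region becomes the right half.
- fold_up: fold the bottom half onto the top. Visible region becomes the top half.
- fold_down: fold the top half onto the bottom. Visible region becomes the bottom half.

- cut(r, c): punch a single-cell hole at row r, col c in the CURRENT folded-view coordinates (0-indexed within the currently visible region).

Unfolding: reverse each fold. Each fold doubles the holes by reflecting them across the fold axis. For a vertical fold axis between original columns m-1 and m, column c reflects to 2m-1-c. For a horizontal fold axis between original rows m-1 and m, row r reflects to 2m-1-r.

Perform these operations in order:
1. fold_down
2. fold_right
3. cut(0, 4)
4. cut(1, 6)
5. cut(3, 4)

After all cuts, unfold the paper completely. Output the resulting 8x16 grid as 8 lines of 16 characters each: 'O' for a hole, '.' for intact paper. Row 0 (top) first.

Answer: ...O........O...
................
.O............O.
...O........O...
...O........O...
.O............O.
................
...O........O...

Derivation:
Op 1 fold_down: fold axis h@4; visible region now rows[4,8) x cols[0,16) = 4x16
Op 2 fold_right: fold axis v@8; visible region now rows[4,8) x cols[8,16) = 4x8
Op 3 cut(0, 4): punch at orig (4,12); cuts so far [(4, 12)]; region rows[4,8) x cols[8,16) = 4x8
Op 4 cut(1, 6): punch at orig (5,14); cuts so far [(4, 12), (5, 14)]; region rows[4,8) x cols[8,16) = 4x8
Op 5 cut(3, 4): punch at orig (7,12); cuts so far [(4, 12), (5, 14), (7, 12)]; region rows[4,8) x cols[8,16) = 4x8
Unfold 1 (reflect across v@8): 6 holes -> [(4, 3), (4, 12), (5, 1), (5, 14), (7, 3), (7, 12)]
Unfold 2 (reflect across h@4): 12 holes -> [(0, 3), (0, 12), (2, 1), (2, 14), (3, 3), (3, 12), (4, 3), (4, 12), (5, 1), (5, 14), (7, 3), (7, 12)]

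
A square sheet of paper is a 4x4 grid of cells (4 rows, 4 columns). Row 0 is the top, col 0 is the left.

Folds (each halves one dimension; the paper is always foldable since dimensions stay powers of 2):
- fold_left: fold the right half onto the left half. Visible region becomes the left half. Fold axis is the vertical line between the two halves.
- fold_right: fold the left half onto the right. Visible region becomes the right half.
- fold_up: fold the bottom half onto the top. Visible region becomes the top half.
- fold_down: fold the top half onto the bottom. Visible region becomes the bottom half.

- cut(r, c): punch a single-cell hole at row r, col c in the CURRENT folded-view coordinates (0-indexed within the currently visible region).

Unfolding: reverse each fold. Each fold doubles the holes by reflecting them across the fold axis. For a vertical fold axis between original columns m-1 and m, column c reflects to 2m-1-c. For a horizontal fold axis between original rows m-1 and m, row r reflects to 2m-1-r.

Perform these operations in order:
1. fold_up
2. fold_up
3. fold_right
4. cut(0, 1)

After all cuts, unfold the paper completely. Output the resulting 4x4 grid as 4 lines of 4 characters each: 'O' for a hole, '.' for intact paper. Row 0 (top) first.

Op 1 fold_up: fold axis h@2; visible region now rows[0,2) x cols[0,4) = 2x4
Op 2 fold_up: fold axis h@1; visible region now rows[0,1) x cols[0,4) = 1x4
Op 3 fold_right: fold axis v@2; visible region now rows[0,1) x cols[2,4) = 1x2
Op 4 cut(0, 1): punch at orig (0,3); cuts so far [(0, 3)]; region rows[0,1) x cols[2,4) = 1x2
Unfold 1 (reflect across v@2): 2 holes -> [(0, 0), (0, 3)]
Unfold 2 (reflect across h@1): 4 holes -> [(0, 0), (0, 3), (1, 0), (1, 3)]
Unfold 3 (reflect across h@2): 8 holes -> [(0, 0), (0, 3), (1, 0), (1, 3), (2, 0), (2, 3), (3, 0), (3, 3)]

Answer: O..O
O..O
O..O
O..O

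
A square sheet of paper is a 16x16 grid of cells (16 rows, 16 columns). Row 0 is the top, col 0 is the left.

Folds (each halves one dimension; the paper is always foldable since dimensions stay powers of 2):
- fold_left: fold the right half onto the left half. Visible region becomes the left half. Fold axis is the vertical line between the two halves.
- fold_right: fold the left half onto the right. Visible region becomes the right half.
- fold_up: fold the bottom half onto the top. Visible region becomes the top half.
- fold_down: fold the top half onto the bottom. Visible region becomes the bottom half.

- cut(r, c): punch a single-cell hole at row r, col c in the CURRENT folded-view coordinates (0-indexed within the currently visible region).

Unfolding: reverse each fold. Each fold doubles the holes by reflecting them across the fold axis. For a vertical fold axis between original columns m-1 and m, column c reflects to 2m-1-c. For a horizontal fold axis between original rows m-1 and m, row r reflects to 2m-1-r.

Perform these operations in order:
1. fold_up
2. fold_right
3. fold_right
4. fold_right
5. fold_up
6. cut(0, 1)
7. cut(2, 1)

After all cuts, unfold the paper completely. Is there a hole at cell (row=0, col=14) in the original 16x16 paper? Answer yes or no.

Answer: no

Derivation:
Op 1 fold_up: fold axis h@8; visible region now rows[0,8) x cols[0,16) = 8x16
Op 2 fold_right: fold axis v@8; visible region now rows[0,8) x cols[8,16) = 8x8
Op 3 fold_right: fold axis v@12; visible region now rows[0,8) x cols[12,16) = 8x4
Op 4 fold_right: fold axis v@14; visible region now rows[0,8) x cols[14,16) = 8x2
Op 5 fold_up: fold axis h@4; visible region now rows[0,4) x cols[14,16) = 4x2
Op 6 cut(0, 1): punch at orig (0,15); cuts so far [(0, 15)]; region rows[0,4) x cols[14,16) = 4x2
Op 7 cut(2, 1): punch at orig (2,15); cuts so far [(0, 15), (2, 15)]; region rows[0,4) x cols[14,16) = 4x2
Unfold 1 (reflect across h@4): 4 holes -> [(0, 15), (2, 15), (5, 15), (7, 15)]
Unfold 2 (reflect across v@14): 8 holes -> [(0, 12), (0, 15), (2, 12), (2, 15), (5, 12), (5, 15), (7, 12), (7, 15)]
Unfold 3 (reflect across v@12): 16 holes -> [(0, 8), (0, 11), (0, 12), (0, 15), (2, 8), (2, 11), (2, 12), (2, 15), (5, 8), (5, 11), (5, 12), (5, 15), (7, 8), (7, 11), (7, 12), (7, 15)]
Unfold 4 (reflect across v@8): 32 holes -> [(0, 0), (0, 3), (0, 4), (0, 7), (0, 8), (0, 11), (0, 12), (0, 15), (2, 0), (2, 3), (2, 4), (2, 7), (2, 8), (2, 11), (2, 12), (2, 15), (5, 0), (5, 3), (5, 4), (5, 7), (5, 8), (5, 11), (5, 12), (5, 15), (7, 0), (7, 3), (7, 4), (7, 7), (7, 8), (7, 11), (7, 12), (7, 15)]
Unfold 5 (reflect across h@8): 64 holes -> [(0, 0), (0, 3), (0, 4), (0, 7), (0, 8), (0, 11), (0, 12), (0, 15), (2, 0), (2, 3), (2, 4), (2, 7), (2, 8), (2, 11), (2, 12), (2, 15), (5, 0), (5, 3), (5, 4), (5, 7), (5, 8), (5, 11), (5, 12), (5, 15), (7, 0), (7, 3), (7, 4), (7, 7), (7, 8), (7, 11), (7, 12), (7, 15), (8, 0), (8, 3), (8, 4), (8, 7), (8, 8), (8, 11), (8, 12), (8, 15), (10, 0), (10, 3), (10, 4), (10, 7), (10, 8), (10, 11), (10, 12), (10, 15), (13, 0), (13, 3), (13, 4), (13, 7), (13, 8), (13, 11), (13, 12), (13, 15), (15, 0), (15, 3), (15, 4), (15, 7), (15, 8), (15, 11), (15, 12), (15, 15)]
Holes: [(0, 0), (0, 3), (0, 4), (0, 7), (0, 8), (0, 11), (0, 12), (0, 15), (2, 0), (2, 3), (2, 4), (2, 7), (2, 8), (2, 11), (2, 12), (2, 15), (5, 0), (5, 3), (5, 4), (5, 7), (5, 8), (5, 11), (5, 12), (5, 15), (7, 0), (7, 3), (7, 4), (7, 7), (7, 8), (7, 11), (7, 12), (7, 15), (8, 0), (8, 3), (8, 4), (8, 7), (8, 8), (8, 11), (8, 12), (8, 15), (10, 0), (10, 3), (10, 4), (10, 7), (10, 8), (10, 11), (10, 12), (10, 15), (13, 0), (13, 3), (13, 4), (13, 7), (13, 8), (13, 11), (13, 12), (13, 15), (15, 0), (15, 3), (15, 4), (15, 7), (15, 8), (15, 11), (15, 12), (15, 15)]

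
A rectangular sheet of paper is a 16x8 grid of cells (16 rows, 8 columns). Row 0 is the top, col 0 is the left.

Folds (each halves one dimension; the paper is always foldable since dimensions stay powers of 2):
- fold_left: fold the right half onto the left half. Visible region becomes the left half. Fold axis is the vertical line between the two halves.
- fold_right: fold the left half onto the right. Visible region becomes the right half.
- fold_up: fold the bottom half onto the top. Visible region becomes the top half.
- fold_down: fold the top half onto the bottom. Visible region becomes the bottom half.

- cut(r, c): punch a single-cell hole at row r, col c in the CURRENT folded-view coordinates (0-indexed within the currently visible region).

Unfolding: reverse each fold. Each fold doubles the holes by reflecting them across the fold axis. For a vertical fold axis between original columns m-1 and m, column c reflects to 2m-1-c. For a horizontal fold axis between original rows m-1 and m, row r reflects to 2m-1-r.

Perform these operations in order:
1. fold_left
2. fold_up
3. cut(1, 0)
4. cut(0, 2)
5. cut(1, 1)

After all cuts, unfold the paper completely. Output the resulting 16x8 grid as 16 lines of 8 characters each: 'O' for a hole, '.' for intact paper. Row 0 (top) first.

Answer: ..O..O..
OO....OO
........
........
........
........
........
........
........
........
........
........
........
........
OO....OO
..O..O..

Derivation:
Op 1 fold_left: fold axis v@4; visible region now rows[0,16) x cols[0,4) = 16x4
Op 2 fold_up: fold axis h@8; visible region now rows[0,8) x cols[0,4) = 8x4
Op 3 cut(1, 0): punch at orig (1,0); cuts so far [(1, 0)]; region rows[0,8) x cols[0,4) = 8x4
Op 4 cut(0, 2): punch at orig (0,2); cuts so far [(0, 2), (1, 0)]; region rows[0,8) x cols[0,4) = 8x4
Op 5 cut(1, 1): punch at orig (1,1); cuts so far [(0, 2), (1, 0), (1, 1)]; region rows[0,8) x cols[0,4) = 8x4
Unfold 1 (reflect across h@8): 6 holes -> [(0, 2), (1, 0), (1, 1), (14, 0), (14, 1), (15, 2)]
Unfold 2 (reflect across v@4): 12 holes -> [(0, 2), (0, 5), (1, 0), (1, 1), (1, 6), (1, 7), (14, 0), (14, 1), (14, 6), (14, 7), (15, 2), (15, 5)]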